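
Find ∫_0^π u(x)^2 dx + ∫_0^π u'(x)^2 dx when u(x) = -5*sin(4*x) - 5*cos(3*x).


||u||_{H^1(0,π)}^2 = 4000/7 + 675*π/2

u'(x) = 15*sin(3*x) - 20*cos(4*x).
Expand u² and (u')² and integrate term by term on (0, π), using: for integers n ≥ 1, ∫_0^π sin²(nx) dx = ∫_0^π cos²(nx) dx = π/2; for n ≠ n', ∫_0^π sin(nx)sin(n'x) dx = ∫_0^π cos(nx)cos(n'x) dx = 0; and by product-to-sum, ∫_0^π sin(nx)cos(n'x) dx = ½∫_0^π [sin((n+n')x) + sin((n−n')x)] dx, which is 0 when n+n' is even and 2n/(n²−n'²) when n+n' is odd (it need not vanish on (0, π)).
  u² squared terms: (-5)²·∫cos(3x)² dx = 25·π/2 = 25*π/2;  (-5)²·∫sin(4x)² dx = 25·π/2 = 25*π/2.
  u² cross terms: 2·(-5)·(-5)·∫cos(3x)·sin(4x) dx = 50·(8/7) = 400/7.
  So ∫_0^π u² dx = 25*π/2 + 25*π/2 + 400/7 = 400/7 + 25*π.
  (u')² squared terms: (-20)²·∫cos(4x)² dx = 400·π/2 = 200*π;  (15)²·∫sin(3x)² dx = 225·π/2 = 225*π/2.
  (u')² cross terms: 2·(-20)·(15)·∫cos(4x)·sin(3x) dx = -600·(-6/7) = 3600/7.
  So ∫_0^π (u')² dx = 200*π + 225*π/2 + 3600/7 = 3600/7 + 625*π/2.
||u||_{H^1}^2 = (400/7 + 25*π) + (3600/7 + 625*π/2) = 4000/7 + 675*π/2.


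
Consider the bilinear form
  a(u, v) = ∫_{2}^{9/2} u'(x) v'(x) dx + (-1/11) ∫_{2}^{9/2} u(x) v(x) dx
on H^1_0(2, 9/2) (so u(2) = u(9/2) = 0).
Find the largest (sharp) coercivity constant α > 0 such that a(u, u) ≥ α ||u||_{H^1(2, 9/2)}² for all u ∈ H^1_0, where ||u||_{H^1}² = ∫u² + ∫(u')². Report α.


α = (-25 + 44*π^2)/(11*(25 + 4*π^2))

Coercivity of a(·,·) on H^1_0(2, 9/2) means a(u, u) ≥ α ||u||_{H^1}² for every u ∈ H^1_0.
The interval has length L = 5/2, and Poincaré/coercivity depend only on L. Here a(u, u) = ∫(u')² + (-1/11)·∫u².
Here c = -1/11 < 0 with |c| < (π/L)² = 4*π^2/25, so coercivity still holds. The condition a(u,u) ≥ α||u||_{H^1}² reads (1−α)∫(u')² ≥ (α−c)∫u². Any admissible α is ≤ 1 (rapidly oscillating u have ∫u²/∫(u')² → 0), and α = 1 would force 0 ≥ (1−c)∫u², impossible since c < 1; so 1−α > 0. By the sharp Poincaré inequality on H^1_0 of an interval of length L, ∫(u')² ≥ (π/L)²∫u² with equality for the first sine mode sin(π(x−x₀)/L) (x₀ the left endpoint), so the inequality holds for all u iff (1−α)(π/L)² ≥ α − c, i.e. α ≤ ((π/L)² + c)/((π/L)² + 1) = (1 + c(L/π)²)/(1 + (L/π)²). (Direct route, valid since c ≤ 0: Poincaré gives c∫u² ≥ c(L/π)²∫(u')², so a(u,u) ≥ (1 + c(L/π)²)∫(u')², while ||u||_{H^1}² ≤ (1 + (L/π)²)∫(u')²; dividing yields the same α.) With (π/L)² = 4*π^2/25 and c = -1/11, the largest admissible constant is α = ((π/L)² + c)/((π/L)² + 1).
Simplifying, α = (-25 + 44*π^2)/(11*(25 + 4*π^2)).


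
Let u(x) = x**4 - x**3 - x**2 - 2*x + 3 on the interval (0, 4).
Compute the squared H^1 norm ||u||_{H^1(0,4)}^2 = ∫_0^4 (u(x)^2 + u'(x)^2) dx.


||u||_{H^1}^2 = 9719708/315

The H^1 norm (squared) on an interval (0, L) is
  ||u||_{H^1}^2 = ∫_0^L u(x)^2 dx + ∫_0^L u'(x)^2 dx.
Compute u'(x) = 4*x**3 - 3*x**2 - 2*x - 2.
Then u(x)^2 = x**8 - 2*x**7 - x**6 - 2*x**5 + 11*x**4 - 2*x**3 - 2*x**2 - 12*x + 9 and u'(x)^2 = 16*x**6 - 24*x**5 - 7*x**4 - 4*x**3 + 16*x**2 + 8*x + 4.
Integrate each monomial from 0 to 4 using ∫_0^4 c·x^n dx = c·4^(n+1)/(n+1):
  ∫_0^4 u(x)^2 dx = ∫_0^4 (x^8 - 2*x^7 - x^6 - 2*x^5 + 11*x^4 - 2*x^3 - 2*x^2 - 12*x + 9) dx. Term by term:
    ∫_0^4 x^8 dx = 262144/9;  ∫_0^4 -2*x^7 dx = -16384;  ∫_0^4 -x^6 dx = -16384/7;
    ∫_0^4 -2*x^5 dx = -4096/3;  ∫_0^4 11*x^4 dx = 11264/5;  ∫_0^4 -2*x^3 dx = -128;
    ∫_0^4 -2*x^2 dx = -128/3;  ∫_0^4 -12*x dx = -96;  ∫_0^4 9 dx = 36.
  Sum: 262144/9 − 16384 − 16384/7 − 4096/3 + 11264/5 − 128 − 128/3 − 96 + 36 = 3483692/315.
  ∫_0^4 u'(x)^2 dx = ∫_0^4 (16*x^6 - 24*x^5 - 7*x^4 - 4*x^3 + 16*x^2 + 8*x + 4) dx. Term by term:
    ∫_0^4 16*x^6 dx = 262144/7;  ∫_0^4 -24*x^5 dx = -16384;  ∫_0^4 -7*x^4 dx = -7168/5;
    ∫_0^4 -4*x^3 dx = -256;  ∫_0^4 16*x^2 dx = 1024/3;  ∫_0^4 8*x dx = 64;
    ∫_0^4 4 dx = 16.
  Sum: 262144/7 − 16384 − 7168/5 − 256 + 1024/3 + 64 + 16 = 2078672/105.
Adding: ||u||_{H^1}^2 = 3483692/315 + 2078672/105 = 9719708/315.


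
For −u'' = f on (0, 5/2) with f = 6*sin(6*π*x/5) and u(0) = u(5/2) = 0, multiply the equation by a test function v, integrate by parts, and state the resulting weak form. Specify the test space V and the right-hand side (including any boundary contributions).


V = H^1_0(0, 5/2) (so v(0) = v(5/2) = 0); weak form: ∫_0^5/2 u'v' dx = ∫_0^5/2 (6*sin(6*π*x/5)) v dx for all v ∈ V.

Multiply both sides by a test function v and integrate from 0 to 5/2:
  ∫_0^5/2 −u''(x) v(x) dx = ∫_0^5/2 f(x) v(x) dx.
Integrate the LHS by parts once:
  ∫_0^5/2 −u'' v dx = −[u'(x) v(x)]_0^5/2 + ∫_0^5/2 u'(x) v'(x) dx.
Thus ∫_0^5/2 u'(x) v'(x) dx = ∫_0^5/2 f(x) v(x) dx + [u'(x) v(x)]_0^5/2.
Choose V so that boundary terms are either known or forced to vanish.
u is Dirichlet: u(0) = u(5/2) = 0. Let V = H^1_0(0, 5/2); then v(0) = v(5/2) = 0, and [u' v]_0^5/2 = 0.
Weak formulation: find u (satisfying any essential BC) such that ∫_0^5/2 u'(x) v'(x) dx = ∫_0^5/2 f v dx for all v ∈ V.
Substituting f(x) = 6*sin(6*π*x/5), the right-hand side is ∫_0^5/2 (6*sin(6*π*x/5)) v dx.


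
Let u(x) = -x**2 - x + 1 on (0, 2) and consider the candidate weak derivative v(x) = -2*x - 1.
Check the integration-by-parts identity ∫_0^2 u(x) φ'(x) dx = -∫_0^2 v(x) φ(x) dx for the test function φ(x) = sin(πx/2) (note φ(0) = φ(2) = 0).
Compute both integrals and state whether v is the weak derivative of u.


LHS = 12/π, RHS = 12/π. Yes, v = u' weakly.

u(x) = -x**2 - x + 1, classical derivative u'(x) = -2*x - 1.
φ(x) = sin(πx/2), so φ'(x) = π*cos(π*x/2)/2.
Note φ(0) = φ(2) = 0, so the boundary term u·φ vanishes.
LHS = ∫_0^2 u(x) φ'(x) dx = ∫_0^2 (-π*x^2*cos(π*x/2)/2 - π*x*cos(π*x/2)/2 + π*cos(π*x/2)/2) dx. Term by term:
  ∫_0^2 π*cos(π*x/2)/2 dx = 0;  ∫_0^2 -π*x*cos(π*x/2)/2 dx = 4/π;  ∫_0^2 -π*x^2*cos(π*x/2)/2 dx = 8/π.
Sum: 0 + 4/π + 8/π = 12/π.
So LHS = 12/π.
∫_0^2 v(x) φ(x) dx = ∫_0^2 (-2*x*sin(π*x/2) - sin(π*x/2)) dx. Term by term:
  ∫_0^2 -sin(π*x/2) dx = -4/π;  ∫_0^2 -2*x*sin(π*x/2) dx = -8/π.
Sum: -4/π − 8/π = -12/π.
So RHS = -∫_0^2 v(x) φ(x) dx = 12/π.
LHS = RHS, so the identity holds for this test φ.
Moreover u is smooth here and v(x) = u'(x) = -2*x - 1 pointwise, so the identity holds for every test function. Hence v is the weak derivative of u.


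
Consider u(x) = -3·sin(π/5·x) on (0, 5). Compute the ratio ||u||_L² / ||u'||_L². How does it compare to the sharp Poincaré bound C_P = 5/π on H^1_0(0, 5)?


||u||_L² / ||u'||_L² = 5/π = C_P.

u(x) = -3·sin(π/5·x), so u'(x) = -3*π*cos(π*x/5)/5.
Writing u(x) = A·sin(kπx/L) with A = -3 and k = 1, use ∫_0^L sin²(kπx/L) dx = L/2 and ∫_0^L cos²(kπx/L) dx = L/2.
u² = 9·sin²(π/5·x) and (u')² = 9*π^2/25·cos²(π/5·x), and each of sin², cos² integrates to L/2 = 5/2 over (0, 5).
∫_0^5 u² dx = 45/2, so ||u||_L² = 3*sqrt(10)/2.
∫_0^5 (u')² dx = 9*π^2/10, so ||u'||_L² = 3*sqrt(10)*π/10.
Ratio ||u||_L² / ||u'||_L² = 5/π.
Sharp Poincaré constant on H^1_0(0, 5) is C_P = L/π = 5/π, achieved by sin(π/5·x).
This is the k = 1 eigenfunction (up to amplitude), so the ratio equals the sharp Poincaré constant exactly.


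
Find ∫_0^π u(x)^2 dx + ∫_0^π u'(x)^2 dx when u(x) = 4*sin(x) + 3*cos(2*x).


||u||_{H^1(0,π)}^2 = -80 + 77*π/2

u'(x) = -6*sin(2*x) + 4*cos(x).
Expand u² and (u')² and integrate term by term on (0, π), using: for integers n ≥ 1, ∫_0^π sin²(nx) dx = ∫_0^π cos²(nx) dx = π/2; for n ≠ n', ∫_0^π sin(nx)sin(n'x) dx = ∫_0^π cos(nx)cos(n'x) dx = 0; and by product-to-sum, ∫_0^π sin(nx)cos(n'x) dx = ½∫_0^π [sin((n+n')x) + sin((n−n')x)] dx, which is 0 when n+n' is even and 2n/(n²−n'²) when n+n' is odd (it need not vanish on (0, π)).
  u² squared terms: (3)²·∫cos(2x)² dx = 9·π/2 = 9*π/2;  (4)²·∫sin(x)² dx = 16·π/2 = 8*π.
  u² cross terms: 2·(3)·(4)·∫cos(2x)·sin(x) dx = 24·(-2/3) = -16.
  So ∫_0^π u² dx = 9*π/2 + 8*π − 16 = -16 + 25*π/2.
  (u')² squared terms: (-6)²·∫sin(2x)² dx = 36·π/2 = 18*π;  (4)²·∫cos(x)² dx = 16·π/2 = 8*π.
  (u')² cross terms: 2·(-6)·(4)·∫sin(2x)·cos(x) dx = -48·(4/3) = -64.
  So ∫_0^π (u')² dx = 18*π + 8*π − 64 = -64 + 26*π.
||u||_{H^1}^2 = (-16 + 25*π/2) + (-64 + 26*π) = -80 + 77*π/2.


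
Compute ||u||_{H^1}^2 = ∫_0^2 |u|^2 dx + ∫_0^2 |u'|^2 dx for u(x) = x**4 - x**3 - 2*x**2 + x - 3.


||u||_{H^1}^2 = 17368/315

The H^1 norm (squared) on an interval (0, L) is
  ||u||_{H^1}^2 = ∫_0^L u(x)^2 dx + ∫_0^L u'(x)^2 dx.
Compute u'(x) = 4*x**3 - 3*x**2 - 4*x + 1.
Then u(x)^2 = x**8 - 2*x**7 - 3*x**6 + 6*x**5 - 4*x**4 + 2*x**3 + 13*x**2 - 6*x + 9 and u'(x)^2 = 16*x**6 - 24*x**5 - 23*x**4 + 32*x**3 + 10*x**2 - 8*x + 1.
Integrate each monomial from 0 to 2 using ∫_0^2 c·x^n dx = c·2^(n+1)/(n+1):
  ∫_0^2 u(x)^2 dx = ∫_0^2 (x^8 - 2*x^7 - 3*x^6 + 6*x^5 - 4*x^4 + 2*x^3 + 13*x^2 - 6*x + 9) dx. Term by term:
    ∫_0^2 x^8 dx = 512/9;  ∫_0^2 -2*x^7 dx = -64;  ∫_0^2 -3*x^6 dx = -384/7;
    ∫_0^2 6*x^5 dx = 64;  ∫_0^2 -4*x^4 dx = -128/5;  ∫_0^2 2*x^3 dx = 8;
    ∫_0^2 13*x^2 dx = 104/3;  ∫_0^2 -6*x dx = -12;  ∫_0^2 9 dx = 18.
  Sum: 512/9 − 64 − 384/7 + 64 − 128/5 + 8 + 104/3 − 12 + 18 = 7906/315.
  ∫_0^2 u'(x)^2 dx = ∫_0^2 (16*x^6 - 24*x^5 - 23*x^4 + 32*x^3 + 10*x^2 - 8*x + 1) dx. Term by term:
    ∫_0^2 16*x^6 dx = 2048/7;  ∫_0^2 -24*x^5 dx = -256;  ∫_0^2 -23*x^4 dx = -736/5;
    ∫_0^2 32*x^3 dx = 128;  ∫_0^2 10*x^2 dx = 80/3;  ∫_0^2 -8*x dx = -16;
    ∫_0^2 1 dx = 2.
  Sum: 2048/7 − 256 − 736/5 + 128 + 80/3 − 16 + 2 = 3154/105.
Adding: ||u||_{H^1}^2 = 7906/315 + 3154/105 = 17368/315.


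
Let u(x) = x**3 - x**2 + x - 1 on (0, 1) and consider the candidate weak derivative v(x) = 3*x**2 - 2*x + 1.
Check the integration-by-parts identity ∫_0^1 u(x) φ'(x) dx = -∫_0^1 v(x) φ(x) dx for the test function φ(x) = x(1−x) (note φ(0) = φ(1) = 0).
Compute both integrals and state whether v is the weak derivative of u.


LHS = -3/20, RHS = -3/20. Yes, v = u' weakly.

u(x) = x**3 - x**2 + x - 1, classical derivative u'(x) = 3*x**2 - 2*x + 1.
φ(x) = x(1−x), so φ'(x) = 1 - 2*x.
Note φ(0) = φ(1) = 0, so the boundary term u·φ vanishes.
LHS = ∫_0^1 u(x) φ'(x) dx = ∫_0^1 (-2*x^4 + 3*x^3 - 3*x^2 + 3*x - 1) dx. Term by term:
  ∫_0^1 -2*x^4 dx = -2/5;  ∫_0^1 3*x^3 dx = 3/4;  ∫_0^1 -3*x^2 dx = -1;
  ∫_0^1 3*x dx = 3/2;  ∫_0^1 -1 dx = -1.
Sum: -2/5 + 3/4 − 1 + 3/2 − 1 = -3/20.
So LHS = -3/20.
∫_0^1 v(x) φ(x) dx = ∫_0^1 (-3*x^4 + 5*x^3 - 3*x^2 + x) dx. Term by term:
  ∫_0^1 -3*x^4 dx = -3/5;  ∫_0^1 5*x^3 dx = 5/4;  ∫_0^1 -3*x^2 dx = -1;
  ∫_0^1 x dx = 1/2.
Sum: -3/5 + 5/4 − 1 + 1/2 = 3/20.
So RHS = -∫_0^1 v(x) φ(x) dx = -3/20.
LHS = RHS, so the identity holds for this test φ.
Moreover u is smooth here and v(x) = u'(x) = 3*x**2 - 2*x + 1 pointwise, so the identity holds for every test function. Hence v is the weak derivative of u.


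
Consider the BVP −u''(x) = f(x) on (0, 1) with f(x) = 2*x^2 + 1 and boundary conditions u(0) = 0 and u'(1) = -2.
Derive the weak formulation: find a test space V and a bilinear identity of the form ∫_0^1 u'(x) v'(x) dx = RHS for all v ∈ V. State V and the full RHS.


V = {v ∈ H^1(0, 1) : v(0) = 0} (test functions vanish at x = 0 where u is specified); weak form: ∫_0^1 u'v' dx = ∫_0^1 (2*x^2 + 1) v dx − 2·v(1) for all v ∈ V.

Multiply both sides by a test function v and integrate from 0 to 1:
  ∫_0^1 −u''(x) v(x) dx = ∫_0^1 f(x) v(x) dx.
Integrate the LHS by parts once:
  ∫_0^1 −u'' v dx = −[u'(x) v(x)]_0^1 + ∫_0^1 u'(x) v'(x) dx.
Thus ∫_0^1 u'(x) v'(x) dx = ∫_0^1 f(x) v(x) dx + [u'(x) v(x)]_0^1.
Choose V so that boundary terms are either known or forced to vanish.
Mixed BC: u(0) = 0 (Dirichlet) and u'(1) = -2 (Neumann). Define V = {v ∈ H^1(0, 1) : v(0) = 0}. Then [u' v]_0^1 = u'(1)·v(1) − u'(0)·0 = − 2·v(1).
Weak formulation: find u (satisfying any essential BC) such that ∫_0^1 u'(x) v'(x) dx = ∫_0^1 f v dx − 2·v(1) for all v ∈ V (Dirichlet at 0 absorbed into V; Neumann datum at x = 1 contributes the boundary term).
Substituting f(x) = 2*x^2 + 1, the right-hand side is ∫_0^1 (2*x^2 + 1) v dx − 2·v(1).


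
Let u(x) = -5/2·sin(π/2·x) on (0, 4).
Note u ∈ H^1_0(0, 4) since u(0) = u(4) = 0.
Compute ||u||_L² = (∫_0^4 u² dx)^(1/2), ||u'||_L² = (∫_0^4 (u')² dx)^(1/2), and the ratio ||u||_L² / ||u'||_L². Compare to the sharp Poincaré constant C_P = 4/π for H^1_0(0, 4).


||u||_L² / ||u'||_L² = 2/π < C_P = 4/π.

u(x) = -5/2·sin(π/2·x), so u'(x) = -5*π*cos(π*x/2)/4.
Writing u(x) = A·sin(kπx/L) with A = -5/2 and k = 2, use ∫_0^L sin²(kπx/L) dx = L/2 and ∫_0^L cos²(kπx/L) dx = L/2.
u² = 25/4·sin²(π/2·x) and (u')² = 25*π^2/16·cos²(π/2·x), and each of sin², cos² integrates to L/2 = 2 over (0, 4).
∫_0^4 u² dx = 25/2, so ||u||_L² = 5*sqrt(2)/2.
∫_0^4 (u')² dx = 25*π^2/8, so ||u'||_L² = 5*sqrt(2)*π/4.
Ratio ||u||_L² / ||u'||_L² = 2/π.
Sharp Poincaré constant on H^1_0(0, 4) is C_P = L/π = 4/π, achieved by sin(π/4·x).
This is the k = 2 harmonic; the ratio L/(kπ) is strictly less than C_P = L/π, consistent with the sharp inequality ||u||_L² ≤ C_P ||u'||_L².


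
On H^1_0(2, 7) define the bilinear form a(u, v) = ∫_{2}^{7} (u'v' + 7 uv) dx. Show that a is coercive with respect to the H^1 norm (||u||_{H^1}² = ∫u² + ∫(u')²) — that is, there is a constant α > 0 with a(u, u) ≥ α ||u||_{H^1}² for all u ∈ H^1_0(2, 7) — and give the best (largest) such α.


α = 1

Coercivity of a(·,·) on H^1_0(2, 7) means a(u, u) ≥ α ||u||_{H^1}² for every u ∈ H^1_0.
The interval has length L = 5, and Poincaré/coercivity depend only on L. Here a(u, u) = ∫(u')² + (7)·∫u².
Here c = 7 ≥ 1, so a(u,u) = ∫(u')² + c∫u² ≥ ∫(u')² + ∫u² = ||u||_{H^1}², i.e. α = 1 works. No larger α is possible: a(u,u) ≥ α||u||_{H^1}² means (1−α)∫(u')² ≥ (α−c)∫u², and for the modes u_n = sin(nπ(x−x₀)/L) (x₀ the left endpoint) one has ∫u_n²/∫(u_n')² = (L/(nπ))² → 0, so a(u_n,u_n)/||u_n||_{H^1}² → 1. Hence the optimal constant is α = 1.
Therefore α = 1.


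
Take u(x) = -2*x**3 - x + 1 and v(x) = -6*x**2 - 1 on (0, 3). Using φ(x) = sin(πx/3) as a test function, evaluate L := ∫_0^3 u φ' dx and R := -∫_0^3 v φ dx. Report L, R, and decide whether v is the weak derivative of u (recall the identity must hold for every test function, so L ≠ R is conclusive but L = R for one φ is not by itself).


LHS = -648/π^3 + 168/π, RHS = -648/π^3 + 168/π. Yes, v = u' weakly.

u(x) = -2*x**3 - x + 1, classical derivative u'(x) = -6*x**2 - 1.
φ(x) = sin(πx/3), so φ'(x) = π*cos(π*x/3)/3.
Note φ(0) = φ(3) = 0, so the boundary term u·φ vanishes.
LHS = ∫_0^3 u(x) φ'(x) dx = ∫_0^3 (-2*π*x^3*cos(π*x/3)/3 - π*x*cos(π*x/3)/3 + π*cos(π*x/3)/3) dx. Term by term:
  ∫_0^3 π*cos(π*x/3)/3 dx = 0;  ∫_0^3 -2*π*x^3*cos(π*x/3)/3 dx = -648/π^3 + 162/π;  ∫_0^3 -π*x*cos(π*x/3)/3 dx = 6/π.
Sum: 0 + -648/π^3 + 162/π + 6/π = -648/π^3 + 168/π.
So LHS = -648/π^3 + 168/π.
∫_0^3 v(x) φ(x) dx = ∫_0^3 (-6*x^2*sin(π*x/3) - sin(π*x/3)) dx. Term by term:
  ∫_0^3 -sin(π*x/3) dx = -6/π;  ∫_0^3 -6*x^2*sin(π*x/3) dx = -162/π + 648/π^3.
Sum: -6/π + -162/π + 648/π^3 = -168/π + 648/π^3.
So RHS = -∫_0^3 v(x) φ(x) dx = -648/π^3 + 168/π.
LHS = RHS, so the identity holds for this test φ.
Moreover u is smooth here and v(x) = u'(x) = -6*x**2 - 1 pointwise, so the identity holds for every test function. Hence v is the weak derivative of u.


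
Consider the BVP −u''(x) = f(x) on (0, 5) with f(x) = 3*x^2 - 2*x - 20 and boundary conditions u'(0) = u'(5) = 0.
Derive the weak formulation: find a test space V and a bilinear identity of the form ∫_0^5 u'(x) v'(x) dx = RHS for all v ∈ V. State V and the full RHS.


V = H^1(0, 5) (no boundary constraint on v; u is determined up to an additive constant); weak form: ∫_0^5 u'v' dx = ∫_0^5 (3*x^2 - 2*x - 20) v dx for all v ∈ V.

Multiply both sides by a test function v and integrate from 0 to 5:
  ∫_0^5 −u''(x) v(x) dx = ∫_0^5 f(x) v(x) dx.
Integrate the LHS by parts once:
  ∫_0^5 −u'' v dx = −[u'(x) v(x)]_0^5 + ∫_0^5 u'(x) v'(x) dx.
Thus ∫_0^5 u'(x) v'(x) dx = ∫_0^5 f(x) v(x) dx + [u'(x) v(x)]_0^5.
Choose V so that boundary terms are either known or forced to vanish.
u has homogeneous Neumann: u'(0) = u'(5) = 0. So [u' v]_0^5 = 0·v(5) − 0·v(0) = 0 for any v; take V = H^1(0, 5).
Weak formulation: find u (satisfying any essential BC) such that ∫_0^5 u'(x) v'(x) dx = ∫_0^5 f v dx for all v ∈ V (homogeneous Neumann, so boundary terms vanish).
Substituting f(x) = 3*x^2 - 2*x - 20, the right-hand side is ∫_0^5 (3*x^2 - 2*x - 20) v dx.
Compatibility check (pure Neumann): taking v ≡ 1 ∈ V gives 0 = ∫_0^5 f dx + (0) − (0), i.e. ∫_0^5 f dx must equal u'(0) − u'(5) = 0. Indeed ∫_0^5 (3*x^2 - 2*x - 20) dx = 0, so the data are compatible. The solution is then unique only up to an additive constant (fix it e.g. by requiring ∫_0^5 u dx = 0).


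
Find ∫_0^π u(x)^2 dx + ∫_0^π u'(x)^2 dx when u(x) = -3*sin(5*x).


||u||_{H^1(0,π)}^2 = 117*π

u'(x) = -15*cos(5*x).
Expand u² and (u')² and integrate term by term on (0, π), using: for integers n ≥ 1, ∫_0^π sin²(nx) dx = ∫_0^π cos²(nx) dx = π/2; for n ≠ n', ∫_0^π sin(nx)sin(n'x) dx = ∫_0^π cos(nx)cos(n'x) dx = 0; and by product-to-sum, ∫_0^π sin(nx)cos(n'x) dx = ½∫_0^π [sin((n+n')x) + sin((n−n')x)] dx, which is 0 when n+n' is even and 2n/(n²−n'²) when n+n' is odd (it need not vanish on (0, π)).
  u² squared terms: (-3)²·∫sin(5x)² dx = 9·π/2 = 9*π/2.
  So ∫_0^π u² dx = 9*π/2.
  (u')² squared terms: (-15)²·∫cos(5x)² dx = 225·π/2 = 225*π/2.
  So ∫_0^π (u')² dx = 225*π/2.
||u||_{H^1}^2 = (9*π/2) + (225*π/2) = 117*π.


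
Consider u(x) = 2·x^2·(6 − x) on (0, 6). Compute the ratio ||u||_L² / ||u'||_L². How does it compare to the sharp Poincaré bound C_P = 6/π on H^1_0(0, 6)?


||u||_L² / ||u'||_L² = 3*sqrt(14)/7 < C_P = 6/π.

u(x) = 2·x^2·(6 − x), so u'(x) = 6*x*(4 - x).
u(x) = 2·x^2·(6 − x) vanishes at x = 0 and x = 6, so u ∈ H^1_0(0, 6). Differentiate via the product rule and integrate the resulting polynomials term by term.
  ∫_0^6 u² dx = ∫_0^6 (4*x^6 - 48*x^5 + 144*x^4) dx. Term by term:
    ∫_0^6 4*x^6 dx = 1119744/7;  ∫_0^6 -48*x^5 dx = -373248;  ∫_0^6 144*x^4 dx = 1119744/5.
  Sum: 1119744/7 − 373248 + 1119744/5 = 373248/35.
  ∫_0^6 (u')² dx = ∫_0^6 (36*x^4 - 288*x^3 + 576*x^2) dx. Term by term:
    ∫_0^6 36*x^4 dx = 279936/5;  ∫_0^6 -288*x^3 dx = -93312;  ∫_0^6 576*x^2 dx = 41472.
  Sum: 279936/5 − 93312 + 41472 = 20736/5.
∫_0^6 u² dx = 373248/35, so ||u||_L² = 432*sqrt(70)/35.
∫_0^6 (u')² dx = 20736/5, so ||u'||_L² = 144*sqrt(5)/5.
Ratio ||u||_L² / ||u'||_L² = 3*sqrt(14)/7.
Sharp Poincaré constant on H^1_0(0, 6) is C_P = L/π = 6/π, achieved by sin(π/6·x).
A polynomial bump cannot attain the sharp Poincaré constant (only the first sine eigenfunction does), so the ratio is strictly less than C_P, consistent with ||u||_L² ≤ C_P ||u'||_L².


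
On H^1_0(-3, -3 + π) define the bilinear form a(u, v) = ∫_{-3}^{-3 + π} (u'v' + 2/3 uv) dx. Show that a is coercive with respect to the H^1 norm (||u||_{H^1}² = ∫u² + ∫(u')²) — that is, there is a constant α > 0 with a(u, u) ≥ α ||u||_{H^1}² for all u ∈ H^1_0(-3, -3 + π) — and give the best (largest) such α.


α = 5/6

Coercivity of a(·,·) on H^1_0(-3, -3 + π) means a(u, u) ≥ α ||u||_{H^1}² for every u ∈ H^1_0.
The interval has length L = π, and Poincaré/coercivity depend only on L. Here a(u, u) = ∫(u')² + (2/3)·∫u².
Here 0 < c = 2/3 < 1. The condition a(u,u) ≥ α||u||_{H^1}² reads (1−α)∫(u')² ≥ (α−c)∫u². Any admissible α is ≤ 1 (rapidly oscillating u have ∫u²/∫(u')² → 0), and α = 1 would force 0 ≥ (1−c)∫u², impossible since c < 1; so 1−α > 0. By the sharp Poincaré inequality on H^1_0 of an interval of length L, ∫(u')² ≥ (π/L)²∫u² with equality for the first sine mode sin(π(x−x₀)/L) (x₀ the left endpoint), so the inequality holds for all u iff (1−α)(π/L)² ≥ α − c, i.e. α ≤ ((π/L)² + c)/((π/L)² + 1) = (1 + c(L/π)²)/(1 + (L/π)²). With (π/L)² = 1 and c = 2/3, the largest admissible constant is α = ((π/L)² + c)/((π/L)² + 1).
Simplifying, α = 5/6.


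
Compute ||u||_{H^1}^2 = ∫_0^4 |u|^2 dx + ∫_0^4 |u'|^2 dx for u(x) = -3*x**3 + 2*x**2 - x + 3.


||u||_{H^1}^2 = 2774584/105

The H^1 norm (squared) on an interval (0, L) is
  ||u||_{H^1}^2 = ∫_0^L u(x)^2 dx + ∫_0^L u'(x)^2 dx.
Compute u'(x) = -9*x**2 + 4*x - 1.
Then u(x)^2 = 9*x**6 - 12*x**5 + 10*x**4 - 22*x**3 + 13*x**2 - 6*x + 9 and u'(x)^2 = 81*x**4 - 72*x**3 + 34*x**2 - 8*x + 1.
Integrate each monomial from 0 to 4 using ∫_0^4 c·x^n dx = c·4^(n+1)/(n+1):
  ∫_0^4 u(x)^2 dx = ∫_0^4 (9*x^6 - 12*x^5 + 10*x^4 - 22*x^3 + 13*x^2 - 6*x + 9) dx. Term by term:
    ∫_0^4 9*x^6 dx = 147456/7;  ∫_0^4 -12*x^5 dx = -8192;  ∫_0^4 10*x^4 dx = 2048;
    ∫_0^4 -22*x^3 dx = -1408;  ∫_0^4 13*x^2 dx = 832/3;  ∫_0^4 -6*x dx = -48;
    ∫_0^4 9 dx = 36.
  Sum: 147456/7 − 8192 + 2048 − 1408 + 832/3 − 48 + 36 = 289348/21.
  ∫_0^4 u'(x)^2 dx = ∫_0^4 (81*x^4 - 72*x^3 + 34*x^2 - 8*x + 1) dx. Term by term:
    ∫_0^4 81*x^4 dx = 82944/5;  ∫_0^4 -72*x^3 dx = -4608;  ∫_0^4 34*x^2 dx = 2176/3;
    ∫_0^4 -8*x dx = -64;  ∫_0^4 1 dx = 4.
  Sum: 82944/5 − 4608 + 2176/3 − 64 + 4 = 189692/15.
Adding: ||u||_{H^1}^2 = 289348/21 + 189692/15 = 2774584/105.


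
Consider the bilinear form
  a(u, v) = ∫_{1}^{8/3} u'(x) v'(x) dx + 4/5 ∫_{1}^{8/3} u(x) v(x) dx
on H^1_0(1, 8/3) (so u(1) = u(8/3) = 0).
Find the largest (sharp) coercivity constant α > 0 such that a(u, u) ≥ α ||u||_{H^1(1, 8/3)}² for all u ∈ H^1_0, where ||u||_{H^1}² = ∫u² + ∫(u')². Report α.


α = (20 + 9*π^2)/(25 + 9*π^2)

Coercivity of a(·,·) on H^1_0(1, 8/3) means a(u, u) ≥ α ||u||_{H^1}² for every u ∈ H^1_0.
The interval has length L = 5/3, and Poincaré/coercivity depend only on L. Here a(u, u) = ∫(u')² + (4/5)·∫u².
Here 0 < c = 4/5 < 1. The condition a(u,u) ≥ α||u||_{H^1}² reads (1−α)∫(u')² ≥ (α−c)∫u². Any admissible α is ≤ 1 (rapidly oscillating u have ∫u²/∫(u')² → 0), and α = 1 would force 0 ≥ (1−c)∫u², impossible since c < 1; so 1−α > 0. By the sharp Poincaré inequality on H^1_0 of an interval of length L, ∫(u')² ≥ (π/L)²∫u² with equality for the first sine mode sin(π(x−x₀)/L) (x₀ the left endpoint), so the inequality holds for all u iff (1−α)(π/L)² ≥ α − c, i.e. α ≤ ((π/L)² + c)/((π/L)² + 1) = (1 + c(L/π)²)/(1 + (L/π)²). With (π/L)² = 9*π^2/25 and c = 4/5, the largest admissible constant is α = ((π/L)² + c)/((π/L)² + 1).
Simplifying, α = (20 + 9*π^2)/(25 + 9*π^2).


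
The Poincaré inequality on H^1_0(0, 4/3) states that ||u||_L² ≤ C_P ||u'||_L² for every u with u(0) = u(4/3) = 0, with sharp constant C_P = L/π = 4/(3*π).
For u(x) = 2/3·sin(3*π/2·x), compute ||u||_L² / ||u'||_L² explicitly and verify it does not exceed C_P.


||u||_L² / ||u'||_L² = 2/(3*π) < C_P = 4/(3*π).

u(x) = 2/3·sin(3*π/2·x), so u'(x) = π*cos(3*π*x/2).
Writing u(x) = A·sin(kπx/L) with A = 2/3 and k = 2, use ∫_0^L sin²(kπx/L) dx = L/2 and ∫_0^L cos²(kπx/L) dx = L/2.
u² = 4/9·sin²(3*π/2·x) and (u')² = π^2·cos²(3*π/2·x), and each of sin², cos² integrates to L/2 = 2/3 over (0, 4/3).
∫_0^4/3 u² dx = 8/27, so ||u||_L² = 2*sqrt(6)/9.
∫_0^4/3 (u')² dx = 2*π^2/3, so ||u'||_L² = sqrt(6)*π/3.
Ratio ||u||_L² / ||u'||_L² = 2/(3*π).
Sharp Poincaré constant on H^1_0(0, 4/3) is C_P = L/π = 4/(3*π), achieved by sin(3*π/4·x).
This is the k = 2 harmonic; the ratio L/(kπ) is strictly less than C_P = L/π, consistent with the sharp inequality ||u||_L² ≤ C_P ||u'||_L².


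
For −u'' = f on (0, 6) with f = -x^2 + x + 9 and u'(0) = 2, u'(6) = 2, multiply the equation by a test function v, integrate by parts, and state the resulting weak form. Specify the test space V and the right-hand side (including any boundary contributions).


V = H^1(0, 6) (v unrestricted at boundary; u is determined up to an additive constant); weak form: ∫_0^6 u'v' dx = ∫_0^6 (-x^2 + x + 9) v dx + 2·v(6) − 2·v(0) for all v ∈ V.

Multiply both sides by a test function v and integrate from 0 to 6:
  ∫_0^6 −u''(x) v(x) dx = ∫_0^6 f(x) v(x) dx.
Integrate the LHS by parts once:
  ∫_0^6 −u'' v dx = −[u'(x) v(x)]_0^6 + ∫_0^6 u'(x) v'(x) dx.
Thus ∫_0^6 u'(x) v'(x) dx = ∫_0^6 f(x) v(x) dx + [u'(x) v(x)]_0^6.
Choose V so that boundary terms are either known or forced to vanish.
u has inhomogeneous Neumann u'(0) = 2, u'(6) = 2. [u' v]_0^6 = (2)·v(6) − (2)·v(0) = 2·v(6) − 2·v(0). Take V = H^1(0, 6); boundary term becomes part of RHS.
Weak formulation: find u (satisfying any essential BC) such that ∫_0^6 u'(x) v'(x) dx = ∫_0^6 f v dx + 2·v(6) − 2·v(0) for all v ∈ V (Neumann data are natural BCs: they enter the RHS as boundary terms).
Substituting f(x) = -x^2 + x + 9, the right-hand side is ∫_0^6 (-x^2 + x + 9) v dx + 2·v(6) − 2·v(0).
Compatibility check (pure Neumann): taking v ≡ 1 ∈ V gives 0 = ∫_0^6 f dx + (2) − (2), i.e. ∫_0^6 f dx must equal u'(0) − u'(6) = 0. Indeed ∫_0^6 (-x^2 + x + 9) dx = 0, so the data are compatible. The solution is then unique only up to an additive constant (fix it e.g. by requiring ∫_0^6 u dx = 0).


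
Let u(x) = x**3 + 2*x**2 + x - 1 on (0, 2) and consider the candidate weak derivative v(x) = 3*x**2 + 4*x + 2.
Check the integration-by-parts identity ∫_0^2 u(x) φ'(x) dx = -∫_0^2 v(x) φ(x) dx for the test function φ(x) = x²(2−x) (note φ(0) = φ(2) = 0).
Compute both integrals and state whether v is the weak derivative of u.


LHS = -212/15, RHS = -232/15. No, v is not the weak derivative of u.

u(x) = x**3 + 2*x**2 + x - 1, classical derivative u'(x) = 3*x**2 + 4*x + 1.
φ(x) = x²(2−x), so φ'(x) = x*(4 - 3*x).
Note φ(0) = φ(2) = 0, so the boundary term u·φ vanishes.
LHS = ∫_0^2 u(x) φ'(x) dx = ∫_0^2 (-3*x^5 - 2*x^4 + 5*x^3 + 7*x^2 - 4*x) dx. Term by term:
  ∫_0^2 -3*x^5 dx = -32;  ∫_0^2 -2*x^4 dx = -64/5;  ∫_0^2 5*x^3 dx = 20;
  ∫_0^2 7*x^2 dx = 56/3;  ∫_0^2 -4*x dx = -8.
Sum: -32 − 64/5 + 20 + 56/3 − 8 = -212/15.
So LHS = -212/15.
∫_0^2 v(x) φ(x) dx = ∫_0^2 (-3*x^5 + 2*x^4 + 6*x^3 + 4*x^2) dx. Term by term:
  ∫_0^2 -3*x^5 dx = -32;  ∫_0^2 2*x^4 dx = 64/5;  ∫_0^2 6*x^3 dx = 24;
  ∫_0^2 4*x^2 dx = 32/3.
Sum: -32 + 64/5 + 24 + 32/3 = 232/15.
So RHS = -∫_0^2 v(x) φ(x) dx = -232/15.
LHS − RHS = 4/3 ≠ 0, so the identity fails.
(For a valid weak derivative the identity must hold for EVERY test function, in particular this one. The failure shows v is NOT the weak derivative of u.)
Correct weak derivative would be u'(x) = 3*x**2 + 4*x + 1.


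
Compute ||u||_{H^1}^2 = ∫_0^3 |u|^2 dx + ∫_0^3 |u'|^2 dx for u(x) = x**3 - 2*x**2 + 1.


||u||_{H^1}^2 = 8661/70

The H^1 norm (squared) on an interval (0, L) is
  ||u||_{H^1}^2 = ∫_0^L u(x)^2 dx + ∫_0^L u'(x)^2 dx.
Compute u'(x) = 3*x**2 - 4*x.
Then u(x)^2 = x**6 - 4*x**5 + 4*x**4 + 2*x**3 - 4*x**2 + 1 and u'(x)^2 = 9*x**4 - 24*x**3 + 16*x**2.
Integrate each monomial from 0 to 3 using ∫_0^3 c·x^n dx = c·3^(n+1)/(n+1):
  ∫_0^3 u(x)^2 dx = ∫_0^3 (x^6 - 4*x^5 + 4*x^4 + 2*x^3 - 4*x^2 + 1) dx. Term by term:
    ∫_0^3 x^6 dx = 2187/7;  ∫_0^3 -4*x^5 dx = -486;  ∫_0^3 4*x^4 dx = 972/5;
    ∫_0^3 2*x^3 dx = 81/2;  ∫_0^3 -4*x^2 dx = -36;  ∫_0^3 1 dx = 3.
  Sum: 2187/7 − 486 + 972/5 + 81/2 − 36 + 3 = 1983/70.
  ∫_0^3 u'(x)^2 dx = ∫_0^3 (9*x^4 - 24*x^3 + 16*x^2) dx. Term by term:
    ∫_0^3 9*x^4 dx = 2187/5;  ∫_0^3 -24*x^3 dx = -486;  ∫_0^3 16*x^2 dx = 144.
  Sum: 2187/5 − 486 + 144 = 477/5.
Adding: ||u||_{H^1}^2 = 1983/70 + 477/5 = 8661/70.


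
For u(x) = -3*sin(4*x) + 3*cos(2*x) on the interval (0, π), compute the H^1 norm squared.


||u||_{H^1(0,π)}^2 = 99*π

u'(x) = -6*sin(2*x) - 12*cos(4*x).
Expand u² and (u')² and integrate term by term on (0, π), using: for integers n ≥ 1, ∫_0^π sin²(nx) dx = ∫_0^π cos²(nx) dx = π/2; for n ≠ n', ∫_0^π sin(nx)sin(n'x) dx = ∫_0^π cos(nx)cos(n'x) dx = 0; and by product-to-sum, ∫_0^π sin(nx)cos(n'x) dx = ½∫_0^π [sin((n+n')x) + sin((n−n')x)] dx, which is 0 when n+n' is even and 2n/(n²−n'²) when n+n' is odd (it need not vanish on (0, π)).
  u² squared terms: (-3)²·∫sin(4x)² dx = 9·π/2 = 9*π/2;  (3)²·∫cos(2x)² dx = 9·π/2 = 9*π/2.
  u² cross terms: 2·(-3)·(3)·∫sin(4x)·cos(2x) dx = -18·(0) = 0.
  So ∫_0^π u² dx = 9*π/2 + 9*π/2 + 0 = 9*π.
  (u')² squared terms: (-12)²·∫cos(4x)² dx = 144·π/2 = 72*π;  (-6)²·∫sin(2x)² dx = 36·π/2 = 18*π.
  (u')² cross terms: 2·(-12)·(-6)·∫cos(4x)·sin(2x) dx = 144·(0) = 0.
  So ∫_0^π (u')² dx = 72*π + 18*π + 0 = 90*π.
||u||_{H^1}^2 = (9*π) + (90*π) = 99*π.


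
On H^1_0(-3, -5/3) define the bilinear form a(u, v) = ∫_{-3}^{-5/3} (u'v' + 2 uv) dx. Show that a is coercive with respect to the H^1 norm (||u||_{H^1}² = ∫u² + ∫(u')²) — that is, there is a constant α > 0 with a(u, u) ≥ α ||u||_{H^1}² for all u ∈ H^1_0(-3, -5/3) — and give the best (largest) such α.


α = 1

Coercivity of a(·,·) on H^1_0(-3, -5/3) means a(u, u) ≥ α ||u||_{H^1}² for every u ∈ H^1_0.
The interval has length L = 4/3, and Poincaré/coercivity depend only on L. Here a(u, u) = ∫(u')² + (2)·∫u².
Here c = 2 ≥ 1, so a(u,u) = ∫(u')² + c∫u² ≥ ∫(u')² + ∫u² = ||u||_{H^1}², i.e. α = 1 works. No larger α is possible: a(u,u) ≥ α||u||_{H^1}² means (1−α)∫(u')² ≥ (α−c)∫u², and for the modes u_n = sin(nπ(x−x₀)/L) (x₀ the left endpoint) one has ∫u_n²/∫(u_n')² = (L/(nπ))² → 0, so a(u_n,u_n)/||u_n||_{H^1}² → 1. Hence the optimal constant is α = 1.
Therefore α = 1.


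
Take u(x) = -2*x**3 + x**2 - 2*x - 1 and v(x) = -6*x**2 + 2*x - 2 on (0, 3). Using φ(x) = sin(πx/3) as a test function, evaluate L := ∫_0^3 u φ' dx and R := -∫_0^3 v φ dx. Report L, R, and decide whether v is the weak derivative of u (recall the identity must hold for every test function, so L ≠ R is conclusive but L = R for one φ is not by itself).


LHS = -648/π^3 + 156/π, RHS = -648/π^3 + 156/π. Yes, v = u' weakly.

u(x) = -2*x**3 + x**2 - 2*x - 1, classical derivative u'(x) = -6*x**2 + 2*x - 2.
φ(x) = sin(πx/3), so φ'(x) = π*cos(π*x/3)/3.
Note φ(0) = φ(3) = 0, so the boundary term u·φ vanishes.
LHS = ∫_0^3 u(x) φ'(x) dx = ∫_0^3 (-2*π*x^3*cos(π*x/3)/3 + π*x^2*cos(π*x/3)/3 - 2*π*x*cos(π*x/3)/3 - π*cos(π*x/3)/3) dx. Term by term:
  ∫_0^3 -π*cos(π*x/3)/3 dx = 0;  ∫_0^3 -2*π*x*cos(π*x/3)/3 dx = 12/π;  ∫_0^3 -2*π*x^3*cos(π*x/3)/3 dx = -648/π^3 + 162/π;
  ∫_0^3 π*x^2*cos(π*x/3)/3 dx = -18/π.
Sum: 0 + 12/π + -648/π^3 + 162/π − 18/π = -648/π^3 + 156/π.
So LHS = -648/π^3 + 156/π.
∫_0^3 v(x) φ(x) dx = ∫_0^3 (-6*x^2*sin(π*x/3) + 2*x*sin(π*x/3) - 2*sin(π*x/3)) dx. Term by term:
  ∫_0^3 -2*sin(π*x/3) dx = -12/π;  ∫_0^3 -6*x^2*sin(π*x/3) dx = -162/π + 648/π^3;  ∫_0^3 2*x*sin(π*x/3) dx = 18/π.
Sum: -12/π + -162/π + 648/π^3 + 18/π = -156/π + 648/π^3.
So RHS = -∫_0^3 v(x) φ(x) dx = -648/π^3 + 156/π.
LHS = RHS, so the identity holds for this test φ.
Moreover u is smooth here and v(x) = u'(x) = -6*x**2 + 2*x - 2 pointwise, so the identity holds for every test function. Hence v is the weak derivative of u.


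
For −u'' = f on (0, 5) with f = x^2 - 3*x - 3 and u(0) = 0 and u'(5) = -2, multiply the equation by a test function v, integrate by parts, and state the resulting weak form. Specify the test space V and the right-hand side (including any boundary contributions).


V = {v ∈ H^1(0, 5) : v(0) = 0} (test functions vanish at x = 0 where u is specified); weak form: ∫_0^5 u'v' dx = ∫_0^5 (x^2 - 3*x - 3) v dx − 2·v(5) for all v ∈ V.

Multiply both sides by a test function v and integrate from 0 to 5:
  ∫_0^5 −u''(x) v(x) dx = ∫_0^5 f(x) v(x) dx.
Integrate the LHS by parts once:
  ∫_0^5 −u'' v dx = −[u'(x) v(x)]_0^5 + ∫_0^5 u'(x) v'(x) dx.
Thus ∫_0^5 u'(x) v'(x) dx = ∫_0^5 f(x) v(x) dx + [u'(x) v(x)]_0^5.
Choose V so that boundary terms are either known or forced to vanish.
Mixed BC: u(0) = 0 (Dirichlet) and u'(5) = -2 (Neumann). Define V = {v ∈ H^1(0, 5) : v(0) = 0}. Then [u' v]_0^5 = u'(5)·v(5) − u'(0)·0 = − 2·v(5).
Weak formulation: find u (satisfying any essential BC) such that ∫_0^5 u'(x) v'(x) dx = ∫_0^5 f v dx − 2·v(5) for all v ∈ V (Dirichlet at 0 absorbed into V; Neumann datum at x = 5 contributes the boundary term).
Substituting f(x) = x^2 - 3*x - 3, the right-hand side is ∫_0^5 (x^2 - 3*x - 3) v dx − 2·v(5).


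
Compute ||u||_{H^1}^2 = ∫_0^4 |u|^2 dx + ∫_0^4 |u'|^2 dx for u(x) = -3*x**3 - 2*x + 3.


||u||_{H^1}^2 = 4175732/105

The H^1 norm (squared) on an interval (0, L) is
  ||u||_{H^1}^2 = ∫_0^L u(x)^2 dx + ∫_0^L u'(x)^2 dx.
Compute u'(x) = -9*x**2 - 2.
Then u(x)^2 = 9*x**6 + 12*x**4 - 18*x**3 + 4*x**2 - 12*x + 9 and u'(x)^2 = 81*x**4 + 36*x**2 + 4.
Integrate each monomial from 0 to 4 using ∫_0^4 c·x^n dx = c·4^(n+1)/(n+1):
  ∫_0^4 u(x)^2 dx = ∫_0^4 (9*x^6 + 12*x^4 - 18*x^3 + 4*x^2 - 12*x + 9) dx. Term by term:
    ∫_0^4 9*x^6 dx = 147456/7;  ∫_0^4 12*x^4 dx = 12288/5;  ∫_0^4 -18*x^3 dx = -1152;
    ∫_0^4 4*x^2 dx = 256/3;  ∫_0^4 -12*x dx = -96;  ∫_0^4 9 dx = 36.
  Sum: 147456/7 + 12288/5 − 1152 + 256/3 − 96 + 36 = 2351588/105.
  ∫_0^4 u'(x)^2 dx = ∫_0^4 (81*x^4 + 36*x^2 + 4) dx. Term by term:
    ∫_0^4 81*x^4 dx = 82944/5;  ∫_0^4 36*x^2 dx = 768;  ∫_0^4 4 dx = 16.
  Sum: 82944/5 + 768 + 16 = 86864/5.
Adding: ||u||_{H^1}^2 = 2351588/105 + 86864/5 = 4175732/105.


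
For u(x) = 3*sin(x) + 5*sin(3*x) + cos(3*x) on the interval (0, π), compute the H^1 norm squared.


||u||_{H^1(0,π)}^2 = 139*π

u'(x) = -3*sin(3*x) + 3*cos(x) + 15*cos(3*x).
Expand u² and (u')² and integrate term by term on (0, π), using: for integers n ≥ 1, ∫_0^π sin²(nx) dx = ∫_0^π cos²(nx) dx = π/2; for n ≠ n', ∫_0^π sin(nx)sin(n'x) dx = ∫_0^π cos(nx)cos(n'x) dx = 0; and by product-to-sum, ∫_0^π sin(nx)cos(n'x) dx = ½∫_0^π [sin((n+n')x) + sin((n−n')x)] dx, which is 0 when n+n' is even and 2n/(n²−n'²) when n+n' is odd (it need not vanish on (0, π)).
  u² squared terms: (3)²·∫sin(x)² dx = 9·π/2 = 9*π/2;  (5)²·∫sin(3x)² dx = 25·π/2 = 25*π/2;  (1)²·∫cos(3x)² dx = 1·π/2 = π/2.
  u² cross terms: 2·(3)·(5)·∫sin(x)·sin(3x) dx = 30·(0) = 0;  2·(3)·(1)·∫sin(x)·cos(3x) dx = 6·(0) = 0;  2·(5)·(1)·∫sin(3x)·cos(3x) dx = 10·(0) = 0.
  So ∫_0^π u² dx = 9*π/2 + 25*π/2 + π/2 + 0 + 0 + 0 = 35*π/2.
  (u')² squared terms: (-3)²·∫sin(3x)² dx = 9·π/2 = 9*π/2;  (3)²·∫cos(x)² dx = 9·π/2 = 9*π/2;  (15)²·∫cos(3x)² dx = 225·π/2 = 225*π/2.
  (u')² cross terms: 2·(-3)·(3)·∫sin(3x)·cos(x) dx = -18·(0) = 0;  2·(-3)·(15)·∫sin(3x)·cos(3x) dx = -90·(0) = 0;  2·(3)·(15)·∫cos(x)·cos(3x) dx = 90·(0) = 0.
  So ∫_0^π (u')² dx = 9*π/2 + 9*π/2 + 225*π/2 + 0 + 0 + 0 = 243*π/2.
||u||_{H^1}^2 = (35*π/2) + (243*π/2) = 139*π.


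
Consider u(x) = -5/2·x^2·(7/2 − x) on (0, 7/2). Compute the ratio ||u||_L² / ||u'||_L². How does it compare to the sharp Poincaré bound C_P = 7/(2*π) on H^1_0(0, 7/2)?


||u||_L² / ||u'||_L² = sqrt(14)/4 < C_P = 7/(2*π).

u(x) = -5/2·x^2·(7/2 − x), so u'(x) = 5*x*(3*x - 7)/2.
u(x) = -5/2·x^2·(7/2 − x) vanishes at x = 0 and x = 7/2, so u ∈ H^1_0(0, 7/2). Differentiate via the product rule and integrate the resulting polynomials term by term.
  ∫_0^7/2 u² dx = ∫_0^7/2 (25*x^6/4 - 175*x^5/4 + 1225*x^4/16) dx. Term by term:
    ∫_0^7/2 25*x^6/4 dx = 2941225/512;  ∫_0^7/2 -175*x^5/4 dx = -20588575/1536;  ∫_0^7/2 1225*x^4/16 dx = 4117715/512.
  Sum: 2941225/512 − 20588575/1536 + 4117715/512 = 588245/1536.
  ∫_0^7/2 (u')² dx = ∫_0^7/2 (225*x^4/4 - 525*x^3/2 + 1225*x^2/4) dx. Term by term:
    ∫_0^7/2 225*x^4/4 dx = 756315/128;  ∫_0^7/2 -525*x^3/2 dx = -1260525/128;  ∫_0^7/2 1225*x^2/4 dx = 420175/96.
  Sum: 756315/128 − 1260525/128 + 420175/96 = 84035/192.
∫_0^7/2 u² dx = 588245/1536, so ||u||_L² = 343*sqrt(30)/96.
∫_0^7/2 (u')² dx = 84035/192, so ||u'||_L² = 49*sqrt(105)/24.
Ratio ||u||_L² / ||u'||_L² = sqrt(14)/4.
Sharp Poincaré constant on H^1_0(0, 7/2) is C_P = L/π = 7/(2*π), achieved by sin(2*π/7·x).
A polynomial bump cannot attain the sharp Poincaré constant (only the first sine eigenfunction does), so the ratio is strictly less than C_P, consistent with ||u||_L² ≤ C_P ||u'||_L².


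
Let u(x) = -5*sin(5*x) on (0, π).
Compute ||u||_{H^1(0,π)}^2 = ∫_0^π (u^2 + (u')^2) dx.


||u||_{H^1(0,π)}^2 = 325*π

u'(x) = -25*cos(5*x).
Expand u² and (u')² and integrate term by term on (0, π), using: for integers n ≥ 1, ∫_0^π sin²(nx) dx = ∫_0^π cos²(nx) dx = π/2; for n ≠ n', ∫_0^π sin(nx)sin(n'x) dx = ∫_0^π cos(nx)cos(n'x) dx = 0; and by product-to-sum, ∫_0^π sin(nx)cos(n'x) dx = ½∫_0^π [sin((n+n')x) + sin((n−n')x)] dx, which is 0 when n+n' is even and 2n/(n²−n'²) when n+n' is odd (it need not vanish on (0, π)).
  u² squared terms: (-5)²·∫sin(5x)² dx = 25·π/2 = 25*π/2.
  So ∫_0^π u² dx = 25*π/2.
  (u')² squared terms: (-25)²·∫cos(5x)² dx = 625·π/2 = 625*π/2.
  So ∫_0^π (u')² dx = 625*π/2.
||u||_{H^1}^2 = (25*π/2) + (625*π/2) = 325*π.


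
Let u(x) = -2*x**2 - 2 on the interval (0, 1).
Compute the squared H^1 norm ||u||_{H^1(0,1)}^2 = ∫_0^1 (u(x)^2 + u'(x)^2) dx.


||u||_{H^1}^2 = 64/5

The H^1 norm (squared) on an interval (0, L) is
  ||u||_{H^1}^2 = ∫_0^L u(x)^2 dx + ∫_0^L u'(x)^2 dx.
Compute u'(x) = -4*x.
Then u(x)^2 = 4*x**4 + 8*x**2 + 4 and u'(x)^2 = 16*x**2.
Integrate each monomial from 0 to 1 using ∫_0^1 c·x^n dx = c·1^(n+1)/(n+1):
  ∫_0^1 u(x)^2 dx = ∫_0^1 (4*x^4 + 8*x^2 + 4) dx. Term by term:
    ∫_0^1 4*x^4 dx = 4/5;  ∫_0^1 8*x^2 dx = 8/3;  ∫_0^1 4 dx = 4.
  Sum: 4/5 + 8/3 + 4 = 112/15.
  ∫_0^1 u'(x)^2 dx = ∫_0^1 (16*x^2) dx. Term by term:
    ∫_0^1 16*x^2 dx = 16/3.
Adding: ||u||_{H^1}^2 = 112/15 + 16/3 = 64/5.


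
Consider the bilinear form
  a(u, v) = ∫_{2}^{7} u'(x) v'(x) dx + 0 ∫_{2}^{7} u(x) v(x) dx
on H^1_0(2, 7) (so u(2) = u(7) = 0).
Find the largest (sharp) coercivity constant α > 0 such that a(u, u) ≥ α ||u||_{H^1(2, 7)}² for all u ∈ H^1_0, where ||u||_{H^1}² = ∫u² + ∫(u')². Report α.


α = π^2/(π^2 + 25)

Coercivity of a(·,·) on H^1_0(2, 7) means a(u, u) ≥ α ||u||_{H^1}² for every u ∈ H^1_0.
The interval has length L = 5, and Poincaré/coercivity depend only on L. Here a(u, u) = ∫(u')² + (0)·∫u².
Here c = 0, so a(u,u) = ∫(u')² alone. The condition a(u,u) ≥ α||u||_{H^1}² reads (1−α)∫(u')² ≥ (α−c)∫u². Any admissible α is ≤ 1 (rapidly oscillating u have ∫u²/∫(u')² → 0), and α = 1 would force 0 ≥ (1−c)∫u², impossible since c < 1; so 1−α > 0. By the sharp Poincaré inequality on H^1_0 of an interval of length L, ∫(u')² ≥ (π/L)²∫u² with equality for the first sine mode sin(π(x−x₀)/L) (x₀ the left endpoint), so the inequality holds for all u iff (1−α)(π/L)² ≥ α − c, i.e. α ≤ ((π/L)² + c)/((π/L)² + 1) = (1 + c(L/π)²)/(1 + (L/π)²). (Direct route, valid since c ≤ 0: Poincaré gives c∫u² ≥ c(L/π)²∫(u')², so a(u,u) ≥ (1 + c(L/π)²)∫(u')², while ||u||_{H^1}² ≤ (1 + (L/π)²)∫(u')²; dividing yields the same α.) With (π/L)² = π^2/25 and c = 0, the largest admissible constant is α = ((π/L)² + c)/((π/L)² + 1).
Simplifying, α = π^2/(π^2 + 25).
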